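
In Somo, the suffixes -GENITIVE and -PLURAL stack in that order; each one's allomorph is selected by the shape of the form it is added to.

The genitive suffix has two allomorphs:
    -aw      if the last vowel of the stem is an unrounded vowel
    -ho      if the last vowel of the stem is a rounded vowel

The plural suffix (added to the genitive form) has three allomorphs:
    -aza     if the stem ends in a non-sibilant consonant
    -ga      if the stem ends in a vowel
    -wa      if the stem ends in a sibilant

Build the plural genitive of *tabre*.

*tabre*: last vowel = /e/, an unrounded vowel → -aw → *tabreaw*.
Since the final sound of the genitive form *tabreaw* is /w/ (a non-sibilant consonant), it takes -aza, giving *tabreawaza*.

tabreawaza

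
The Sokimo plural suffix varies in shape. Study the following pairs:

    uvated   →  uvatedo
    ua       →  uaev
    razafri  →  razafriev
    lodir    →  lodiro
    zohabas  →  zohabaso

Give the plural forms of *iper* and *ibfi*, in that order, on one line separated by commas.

ipero, ibfiev

The alternation tracks the final sound of the stem — -o when the stem ends in a consonant (*uvated*, *lodir*, *zohabas*); -ev when the stem ends in a vowel (*ua*, *razafri*).
*iper* — final sound /r/ (a consonant) → -o → *ipero*.
Since the final sound of *ibfi* is /i/ (a vowel), it takes -ev, giving *ibfiev*.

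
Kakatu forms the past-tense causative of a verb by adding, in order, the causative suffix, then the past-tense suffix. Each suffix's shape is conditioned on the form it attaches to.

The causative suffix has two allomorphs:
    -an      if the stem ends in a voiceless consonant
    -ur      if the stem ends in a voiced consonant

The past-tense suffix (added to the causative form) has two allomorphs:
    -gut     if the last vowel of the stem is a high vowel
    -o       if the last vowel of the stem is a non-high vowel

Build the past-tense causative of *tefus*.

*tefus* — final consonant /s/ (voiceless) → -an → *tefusan*.
The causative form *tefusan*: last vowel = /a/, a non-high vowel → -o → *tefusano*.

tefusano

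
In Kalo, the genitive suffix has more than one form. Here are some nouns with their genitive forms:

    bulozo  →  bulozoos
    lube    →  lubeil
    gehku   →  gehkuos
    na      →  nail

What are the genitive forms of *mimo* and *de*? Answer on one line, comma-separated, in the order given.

The suffix is conditioned by the last vowel: -os when the last vowel of the stem is a rounded vowel (*bulozo*, *gehku*); -il when the last vowel of the stem is an unrounded vowel (*lube*, *na*).
The last vowel of *mimo* is /o/, which is a rounded vowel, so the suffix is -os, giving *mimoos*.
*de* — last vowel /e/ (an unrounded vowel) → -il → *deil*.

mimoos, deil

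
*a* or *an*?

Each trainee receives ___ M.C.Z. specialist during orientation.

The indefinite article is chosen by the initial *sound* of the following word, not its spelling.
The initialism *M.C.Z.* is read letter by letter; the first letter, M, is pronounced /ɛm/, which begins with a vowel sound.
So the article is *an*: Each trainee receives an M.C.Z. specialist during orientation.

an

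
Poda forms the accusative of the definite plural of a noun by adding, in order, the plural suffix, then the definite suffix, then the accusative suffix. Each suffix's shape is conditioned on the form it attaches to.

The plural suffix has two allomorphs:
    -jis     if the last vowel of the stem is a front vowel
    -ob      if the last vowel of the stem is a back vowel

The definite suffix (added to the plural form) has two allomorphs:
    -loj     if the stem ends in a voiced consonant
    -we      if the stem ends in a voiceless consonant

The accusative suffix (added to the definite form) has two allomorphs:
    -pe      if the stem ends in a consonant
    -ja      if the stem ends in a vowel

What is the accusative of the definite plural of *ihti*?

ihtijisweja

The last vowel of *ihti* is /i/, which is a front vowel, so the plural suffix is -jis, giving *ihtijis*.
The plural form *ihtijis* — final consonant /s/ (voiceless) → -we → *ihtijiswe*.
The definite form *ihtijiswe* — final sound /e/ (a vowel) → -ja → *ihtijisweja*.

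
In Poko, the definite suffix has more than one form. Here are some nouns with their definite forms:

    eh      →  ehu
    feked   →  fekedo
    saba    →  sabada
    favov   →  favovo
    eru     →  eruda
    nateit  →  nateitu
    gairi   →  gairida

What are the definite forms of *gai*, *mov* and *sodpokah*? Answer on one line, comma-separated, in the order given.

The suffix is conditioned by the final sound: -u when the stem ends in a voiceless consonant (*eh*, *nateit*); -o when the stem ends in a voiced consonant (*feked*, *favov*); -da when the stem ends in a vowel (*saba*, *eru*, *gairi*).
*gai* — final sound /i/ (a vowel) → -da → *gaida*.
Since the final sound of *mov* is /v/ (a voiced consonant), it takes -o, giving *movo*.
Since the final sound of *sodpokah* is /h/ (a voiceless consonant), it takes -u, giving *sodpokahu*.

gaida, movo, sodpokahu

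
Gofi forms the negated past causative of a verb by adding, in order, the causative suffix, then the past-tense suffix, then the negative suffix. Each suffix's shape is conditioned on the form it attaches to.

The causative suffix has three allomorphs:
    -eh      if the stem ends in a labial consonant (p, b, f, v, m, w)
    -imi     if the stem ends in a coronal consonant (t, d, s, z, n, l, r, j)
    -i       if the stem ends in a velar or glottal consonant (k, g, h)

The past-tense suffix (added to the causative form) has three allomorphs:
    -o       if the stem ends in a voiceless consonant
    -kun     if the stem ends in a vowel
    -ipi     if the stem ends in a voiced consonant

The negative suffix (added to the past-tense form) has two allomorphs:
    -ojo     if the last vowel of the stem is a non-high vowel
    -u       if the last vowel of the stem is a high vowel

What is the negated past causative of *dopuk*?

*dopuk* — final consonant /k/ (velar/glottal) → -i → *dopuki*.
The final sound of the causative form *dopuki* is /i/, which is a vowel, so the past-tense suffix is -kun, giving *dopukikun*.
The last vowel of the past-tense form *dopukikun* is /u/, which is a high vowel, so the negative suffix is -u, giving *dopukikunu*.

dopukikunu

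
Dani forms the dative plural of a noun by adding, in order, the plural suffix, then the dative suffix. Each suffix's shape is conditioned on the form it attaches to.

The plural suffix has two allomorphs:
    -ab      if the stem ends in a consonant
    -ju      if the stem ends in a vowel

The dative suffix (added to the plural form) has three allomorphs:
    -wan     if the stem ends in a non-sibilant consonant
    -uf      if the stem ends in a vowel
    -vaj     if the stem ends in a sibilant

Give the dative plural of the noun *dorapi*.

dorapijuuf

*dorapi* — final sound /i/ (a vowel) → -ju → *dorapiju*.
The plural form *dorapiju*: final sound = /u/, a vowel → -uf → *dorapijuuf*.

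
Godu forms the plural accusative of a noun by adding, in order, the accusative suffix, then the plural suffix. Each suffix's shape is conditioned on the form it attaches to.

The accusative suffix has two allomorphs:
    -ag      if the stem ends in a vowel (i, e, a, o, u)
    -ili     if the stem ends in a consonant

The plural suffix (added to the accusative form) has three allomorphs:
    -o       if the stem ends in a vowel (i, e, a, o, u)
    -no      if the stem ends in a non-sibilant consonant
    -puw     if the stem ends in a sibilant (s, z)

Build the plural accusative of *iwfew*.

iwfewilio

Since the final sound of *iwfew* is /w/ (a consonant), it takes -ili, giving *iwfewili*.
The final sound of the accusative form *iwfewili* is /i/, which is a vowel, so the plural suffix is -o, giving *iwfewilio*.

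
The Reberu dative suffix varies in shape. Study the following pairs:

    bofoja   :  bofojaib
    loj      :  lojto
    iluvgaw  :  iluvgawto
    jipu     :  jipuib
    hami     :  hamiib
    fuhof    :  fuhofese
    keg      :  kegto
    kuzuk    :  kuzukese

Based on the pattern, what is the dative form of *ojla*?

The pattern is voicing of the final sound: -ese when the stem ends in a voiceless consonant (*fuhof*, *kuzuk*); -to when the stem ends in a voiced consonant (*loj*, *iluvgaw*, *keg*); -ib when the stem ends in a vowel (*bofoja*, *jipu*, *hami*).
The final sound of *ojla* is /a/, which is a vowel, so the suffix is -ib, giving *ojlaib*.

ojlaib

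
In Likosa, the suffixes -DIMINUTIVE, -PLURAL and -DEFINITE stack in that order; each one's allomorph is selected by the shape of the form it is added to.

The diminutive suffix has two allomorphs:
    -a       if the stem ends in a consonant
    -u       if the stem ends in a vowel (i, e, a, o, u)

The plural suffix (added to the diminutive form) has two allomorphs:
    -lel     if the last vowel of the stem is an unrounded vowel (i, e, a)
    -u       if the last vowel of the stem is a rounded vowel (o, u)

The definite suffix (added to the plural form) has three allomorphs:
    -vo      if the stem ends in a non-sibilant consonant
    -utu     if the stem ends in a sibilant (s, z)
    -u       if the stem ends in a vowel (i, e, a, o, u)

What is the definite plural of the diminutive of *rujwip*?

rujwipalelvo

*rujwip*: final sound = /p/, a consonant → -a → *rujwipa*.
The diminutive form *rujwipa*: last vowel = /a/, an unrounded vowel → -lel → *rujwipalel*.
Since the final sound of the plural form *rujwipalel* is /l/ (a non-sibilant consonant), it takes -vo, giving *rujwipalelvo*.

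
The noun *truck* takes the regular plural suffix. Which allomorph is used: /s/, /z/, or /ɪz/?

/s/

The stem *truck* ends in a voiceless non-sibilant consonant.
The plural suffix surfaces as /ɪz/ after sibilants, /s/ after other voiceless consonants, and /z/ after other voiced sounds.
So the plural -s on *truck* is pronounced /s/.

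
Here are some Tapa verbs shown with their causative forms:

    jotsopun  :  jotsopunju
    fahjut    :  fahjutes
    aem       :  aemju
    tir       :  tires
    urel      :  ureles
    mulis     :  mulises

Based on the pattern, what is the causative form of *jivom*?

The pattern is nasality of the final consonant: -ju when the stem ends in a nasal (*jotsopun*, *aem*); -es when the stem ends in a non-nasal consonant (*fahjut*, *tir*, *urel*, *mulis*).
*jivom* — final consonant /m/ (a nasal) → -ju → *jivomju*.

jivomju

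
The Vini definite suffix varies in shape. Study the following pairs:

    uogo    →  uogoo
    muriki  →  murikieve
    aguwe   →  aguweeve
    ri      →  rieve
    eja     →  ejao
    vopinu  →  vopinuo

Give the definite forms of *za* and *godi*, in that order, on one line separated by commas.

zao, godieve

The alternation tracks the last vowel of the stem — -eve when the last vowel of the stem is a front vowel (*muriki*, *aguwe*, *ri*); -o when the last vowel of the stem is a back vowel (*uogo*, *eja*, *vopinu*).
*za*: last vowel = /a/, a back vowel → -o → *zao*.
*godi*: last vowel = /i/, a front vowel → -eve → *godieve*.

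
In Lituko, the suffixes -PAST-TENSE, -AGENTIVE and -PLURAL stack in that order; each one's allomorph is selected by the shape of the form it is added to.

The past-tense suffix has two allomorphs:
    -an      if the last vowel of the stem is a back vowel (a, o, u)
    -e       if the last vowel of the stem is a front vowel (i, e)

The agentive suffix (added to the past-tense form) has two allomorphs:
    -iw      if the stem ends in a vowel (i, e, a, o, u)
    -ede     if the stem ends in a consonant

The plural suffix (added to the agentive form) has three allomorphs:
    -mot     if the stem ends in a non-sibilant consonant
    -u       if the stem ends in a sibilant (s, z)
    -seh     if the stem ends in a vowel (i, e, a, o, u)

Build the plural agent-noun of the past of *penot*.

penotanedeseh

*penot* — last vowel /o/ (a back vowel) → -an → *penotan*.
The past-tense form *penotan*: final sound = /n/, a consonant → -ede → *penotanede*.
The agentive form *penotanede* — final sound /e/ (a vowel) → -seh → *penotanedeseh*.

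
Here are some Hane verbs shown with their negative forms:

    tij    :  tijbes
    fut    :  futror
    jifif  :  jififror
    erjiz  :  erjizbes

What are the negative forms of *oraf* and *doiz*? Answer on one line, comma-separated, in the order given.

orafror, doizbes

Looking at the final consonant of each stem: -ror when the stem ends in a voiceless consonant (*fut*, *jifif*); -bes when the stem ends in a voiced consonant (*tij*, *erjiz*).
Since the final consonant of *oraf* is /f/ (voiceless), it takes -ror, giving *orafror*.
The final consonant of *doiz* is /z/, which is voiced, so the suffix is -bes, giving *doizbes*.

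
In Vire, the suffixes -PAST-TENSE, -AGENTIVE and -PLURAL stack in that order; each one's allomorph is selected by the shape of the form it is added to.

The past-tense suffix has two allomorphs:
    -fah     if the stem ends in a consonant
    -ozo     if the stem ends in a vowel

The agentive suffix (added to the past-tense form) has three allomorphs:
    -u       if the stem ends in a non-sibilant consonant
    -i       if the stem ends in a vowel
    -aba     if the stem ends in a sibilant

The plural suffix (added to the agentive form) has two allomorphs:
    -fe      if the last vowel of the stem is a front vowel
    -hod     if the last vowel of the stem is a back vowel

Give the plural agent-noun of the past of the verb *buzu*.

buzuozoife

*buzu*: final sound = /u/, a vowel → -ozo → *buzuozo*.
The final sound of the past-tense form *buzuozo* is /o/, which is a vowel, so the agentive suffix is -i, giving *buzuozoi*.
The agentive form *buzuozoi* — last vowel /i/ (a front vowel) → -fe → *buzuozoife*.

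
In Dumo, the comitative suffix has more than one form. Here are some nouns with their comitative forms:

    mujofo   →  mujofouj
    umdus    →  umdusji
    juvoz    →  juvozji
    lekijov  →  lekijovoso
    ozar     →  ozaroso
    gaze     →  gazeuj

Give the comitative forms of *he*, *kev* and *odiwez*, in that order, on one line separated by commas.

The pattern is sibilance of the final sound: -ji when the stem ends in a sibilant (*umdus*, *juvoz*); -oso when the stem ends in a non-sibilant consonant (*lekijov*, *ozar*); -uj when the stem ends in a vowel (*mujofo*, *gaze*).
The final sound of *he* is /e/, which is a vowel, so the suffix is -uj, giving *heuj*.
*kev* — final sound /v/ (a non-sibilant consonant) → -oso → *kevoso*.
Since the final sound of *odiwez* is /z/ (a sibilant), it takes -ji, giving *odiwezji*.

heuj, kevoso, odiwezji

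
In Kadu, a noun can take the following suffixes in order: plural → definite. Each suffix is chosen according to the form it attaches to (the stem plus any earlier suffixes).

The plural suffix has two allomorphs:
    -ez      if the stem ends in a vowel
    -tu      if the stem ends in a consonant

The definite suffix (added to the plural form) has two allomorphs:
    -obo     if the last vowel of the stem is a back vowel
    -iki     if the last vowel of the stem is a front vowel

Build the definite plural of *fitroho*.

*fitroho* — final sound /o/ (a vowel) → -ez → *fitrohoez*.
The plural form *fitrohoez* — last vowel /e/ (a front vowel) → -iki → *fitrohoeziki*.

fitrohoeziki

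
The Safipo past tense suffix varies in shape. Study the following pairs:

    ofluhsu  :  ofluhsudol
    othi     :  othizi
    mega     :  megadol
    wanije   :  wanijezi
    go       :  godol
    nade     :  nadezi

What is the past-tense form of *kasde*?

The alternation tracks the last vowel of the stem — -zi when the last vowel of the stem is a front vowel (*othi*, *wanije*, *nade*); -dol when the last vowel of the stem is a back vowel (*ofluhsu*, *mega*, *go*).
*kasde*: last vowel = /e/, a front vowel → -zi → *kasdezi*.

kasdezi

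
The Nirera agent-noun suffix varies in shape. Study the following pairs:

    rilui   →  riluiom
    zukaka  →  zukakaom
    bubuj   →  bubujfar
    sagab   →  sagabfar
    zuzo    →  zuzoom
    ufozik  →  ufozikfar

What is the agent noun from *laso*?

lasoom

The alternation tracks the final sound of the stem — -far when the stem ends in a consonant (*bubuj*, *sagab*, *ufozik*); -om when the stem ends in a vowel (*rilui*, *zukaka*, *zuzo*).
*laso* — final sound /o/ (a vowel) → -om → *lasoom*.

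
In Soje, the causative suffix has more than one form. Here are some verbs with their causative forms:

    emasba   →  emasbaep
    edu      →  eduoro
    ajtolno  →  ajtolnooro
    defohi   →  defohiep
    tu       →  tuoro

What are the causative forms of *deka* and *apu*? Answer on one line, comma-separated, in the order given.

The alternation tracks the last vowel of the stem — -oro when the last vowel of the stem is a rounded vowel (*edu*, *ajtolno*, *tu*); -ep when the last vowel of the stem is an unrounded vowel (*emasba*, *defohi*).
The last vowel of *deka* is /a/, which is an unrounded vowel, so the suffix is -ep, giving *dekaep*.
*apu* — last vowel /u/ (a rounded vowel) → -oro → *apuoro*.

dekaep, apuoro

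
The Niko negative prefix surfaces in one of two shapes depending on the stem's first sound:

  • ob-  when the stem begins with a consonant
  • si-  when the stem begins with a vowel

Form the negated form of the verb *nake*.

obnake

*nake*: first sound = /n/, a consonant → ob- → *obnake*.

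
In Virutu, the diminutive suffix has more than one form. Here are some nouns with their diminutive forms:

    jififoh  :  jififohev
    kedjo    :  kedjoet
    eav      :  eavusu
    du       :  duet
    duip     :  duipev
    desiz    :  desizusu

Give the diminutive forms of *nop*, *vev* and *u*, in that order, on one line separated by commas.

The suffix is conditioned by the final sound: -ev when the stem ends in a voiceless consonant (*jififoh*, *duip*); -usu when the stem ends in a voiced consonant (*eav*, *desiz*); -et when the stem ends in a vowel (*kedjo*, *du*).
The final sound of *nop* is /p/, which is a voiceless consonant, so the suffix is -ev, giving *nopev*.
*vev* — final sound /v/ (a voiced consonant) → -usu → *vevusu*.
*u*: final sound = /u/, a vowel → -et → *uet*.

nopev, vevusu, uet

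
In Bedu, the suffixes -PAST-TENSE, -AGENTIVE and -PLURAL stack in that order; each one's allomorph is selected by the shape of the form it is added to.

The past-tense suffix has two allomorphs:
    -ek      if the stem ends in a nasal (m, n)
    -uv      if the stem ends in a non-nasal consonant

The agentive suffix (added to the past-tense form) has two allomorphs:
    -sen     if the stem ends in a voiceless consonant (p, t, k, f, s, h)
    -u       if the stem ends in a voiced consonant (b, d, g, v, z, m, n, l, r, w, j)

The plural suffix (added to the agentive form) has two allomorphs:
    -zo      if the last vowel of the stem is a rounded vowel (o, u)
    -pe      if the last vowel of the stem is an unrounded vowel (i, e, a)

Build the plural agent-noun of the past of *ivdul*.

The final consonant of *ivdul* is /l/, which is non-nasal, so the past-tense suffix is -uv, giving *ivduluv*.
The past-tense form *ivduluv*: final consonant = /v/, voiced → -u → *ivduluvu*.
The last vowel of the agentive form *ivduluvu* is /u/, which is a rounded vowel, so the plural suffix is -zo, giving *ivduluvuzo*.

ivduluvuzo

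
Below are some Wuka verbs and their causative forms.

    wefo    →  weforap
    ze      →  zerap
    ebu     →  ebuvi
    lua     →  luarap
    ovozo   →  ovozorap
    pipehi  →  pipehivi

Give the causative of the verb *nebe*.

neberap

The alternation tracks the last vowel of the stem — -vi when the last vowel of the stem is a high vowel (*ebu*, *pipehi*); -rap when the last vowel of the stem is a non-high vowel (*wefo*, *ze*, *lua*, *ovozo*).
*nebe* — last vowel /e/ (a non-high vowel) → -rap → *neberap*.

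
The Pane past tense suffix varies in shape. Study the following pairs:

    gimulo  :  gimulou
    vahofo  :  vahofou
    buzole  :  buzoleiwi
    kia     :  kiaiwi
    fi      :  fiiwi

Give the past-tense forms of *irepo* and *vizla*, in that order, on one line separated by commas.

irepou, vizlaiwi

The suffix is conditioned by the last vowel: -u when the last vowel of the stem is a rounded vowel (*gimulo*, *vahofo*); -iwi when the last vowel of the stem is an unrounded vowel (*buzole*, *kia*, *fi*).
The last vowel of *irepo* is /o/, which is a rounded vowel, so the suffix is -u, giving *irepou*.
Since the last vowel of *vizla* is /a/ (an unrounded vowel), it takes -iwi, giving *vizlaiwi*.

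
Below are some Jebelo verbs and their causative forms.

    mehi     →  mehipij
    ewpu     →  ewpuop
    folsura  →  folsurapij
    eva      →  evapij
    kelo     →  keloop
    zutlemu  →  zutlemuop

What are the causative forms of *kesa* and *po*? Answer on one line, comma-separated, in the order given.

kesapij, poop

The suffix is conditioned by the last vowel: -op when the last vowel of the stem is a rounded vowel (*ewpu*, *kelo*, *zutlemu*); -pij when the last vowel of the stem is an unrounded vowel (*mehi*, *folsura*, *eva*).
The last vowel of *kesa* is /a/, which is an unrounded vowel, so the suffix is -pij, giving *kesapij*.
*po* — last vowel /o/ (a rounded vowel) → -op → *poop*.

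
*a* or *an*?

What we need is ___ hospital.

a

The indefinite article is chosen by the initial *sound* of the following word, not its spelling.
*hospital* begins with the sound /h/ (h is pronounced) — a consonant sound.
So the article is *a*: What we need is a hospital.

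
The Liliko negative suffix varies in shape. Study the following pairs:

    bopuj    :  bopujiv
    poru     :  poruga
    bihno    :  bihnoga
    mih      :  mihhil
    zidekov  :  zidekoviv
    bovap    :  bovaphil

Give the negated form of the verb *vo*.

The pattern is voicing of the final sound: -hil when the stem ends in a voiceless consonant (*mih*, *bovap*); -iv when the stem ends in a voiced consonant (*bopuj*, *zidekov*); -ga when the stem ends in a vowel (*poru*, *bihno*).
Since the final sound of *vo* is /o/ (a vowel), it takes -ga, giving *voga*.

voga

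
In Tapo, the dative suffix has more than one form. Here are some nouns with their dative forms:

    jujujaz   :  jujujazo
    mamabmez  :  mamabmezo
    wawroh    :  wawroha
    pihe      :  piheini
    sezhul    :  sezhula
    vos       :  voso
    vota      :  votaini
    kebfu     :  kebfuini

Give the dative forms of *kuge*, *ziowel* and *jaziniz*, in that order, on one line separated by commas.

kugeini, ziowela, jazinizo

The alternation tracks the final sound of the stem — -o when the stem ends in a sibilant (*jujujaz*, *mamabmez*, *vos*); -a when the stem ends in a non-sibilant consonant (*wawroh*, *sezhul*); -ini when the stem ends in a vowel (*pihe*, *vota*, *kebfu*).
The final sound of *kuge* is /e/, which is a vowel, so the suffix is -ini, giving *kugeini*.
Since the final sound of *ziowel* is /l/ (a non-sibilant consonant), it takes -a, giving *ziowela*.
*jaziniz*: final sound = /z/, a sibilant → -o → *jazinizo*.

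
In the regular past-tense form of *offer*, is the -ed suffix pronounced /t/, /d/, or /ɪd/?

/d/

The stem *offer* ends in a voiced sound other than /d/.
The -ed suffix is realized as /ɪd/ after /t, d/; as /t/ after other voiceless consonants; and as /d/ after other voiced sounds.
So -ed on *offer* is pronounced /d/.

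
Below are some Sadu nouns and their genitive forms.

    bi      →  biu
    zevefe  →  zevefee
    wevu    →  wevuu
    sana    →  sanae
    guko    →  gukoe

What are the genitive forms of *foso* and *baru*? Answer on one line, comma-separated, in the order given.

fosoe, baruu

The alternation tracks the last vowel of the stem — -u when the last vowel of the stem is a high vowel (*bi*, *wevu*); -e when the last vowel of the stem is a non-high vowel (*zevefe*, *sana*, *guko*).
*foso*: last vowel = /o/, a non-high vowel → -e → *fosoe*.
*baru*: last vowel = /u/, a high vowel → -u → *baruu*.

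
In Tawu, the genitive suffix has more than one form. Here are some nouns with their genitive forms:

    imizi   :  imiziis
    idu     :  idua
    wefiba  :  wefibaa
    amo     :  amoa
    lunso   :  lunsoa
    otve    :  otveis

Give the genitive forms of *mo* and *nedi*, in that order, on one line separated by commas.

moa, nediis

The alternation tracks the last vowel of the stem — -is when the last vowel of the stem is a front vowel (*imizi*, *otve*); -a when the last vowel of the stem is a back vowel (*idu*, *wefiba*, *amo*, *lunso*).
*mo* — last vowel /o/ (a back vowel) → -a → *moa*.
The last vowel of *nedi* is /i/, which is a front vowel, so the suffix is -is, giving *nediis*.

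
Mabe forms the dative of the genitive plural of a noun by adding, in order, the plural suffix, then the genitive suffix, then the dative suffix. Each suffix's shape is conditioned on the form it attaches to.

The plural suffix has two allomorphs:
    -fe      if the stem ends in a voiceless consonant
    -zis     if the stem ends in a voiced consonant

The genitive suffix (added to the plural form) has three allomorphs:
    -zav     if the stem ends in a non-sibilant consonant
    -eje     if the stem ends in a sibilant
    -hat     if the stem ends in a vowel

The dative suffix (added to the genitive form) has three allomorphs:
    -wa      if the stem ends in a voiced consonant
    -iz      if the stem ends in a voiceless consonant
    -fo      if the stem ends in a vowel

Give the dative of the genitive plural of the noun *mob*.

*mob* — final consonant /b/ (voiced) → -zis → *mobzis*.
The final sound of the plural form *mobzis* is /s/, which is a sibilant, so the genitive suffix is -eje, giving *mobziseje*.
The final sound of the genitive form *mobziseje* is /e/, which is a vowel, so the dative suffix is -fo, giving *mobzisejefo*.

mobzisejefo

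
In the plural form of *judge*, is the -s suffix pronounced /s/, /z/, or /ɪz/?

The stem *judge* ends in a sibilant (/s, z, ʃ, ʒ, tʃ, dʒ/).
The plural suffix surfaces as /ɪz/ after sibilants, /s/ after other voiceless consonants, and /z/ after other voiced sounds.
So the plural -s on *judge* is pronounced /ɪz/.

/ɪz/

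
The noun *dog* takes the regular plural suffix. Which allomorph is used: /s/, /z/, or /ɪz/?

/z/

The stem *dog* ends in a voiced non-sibilant sound.
The plural suffix surfaces as /ɪz/ after sibilants, /s/ after other voiceless consonants, and /z/ after other voiced sounds.
So the plural -s on *dog* is pronounced /z/.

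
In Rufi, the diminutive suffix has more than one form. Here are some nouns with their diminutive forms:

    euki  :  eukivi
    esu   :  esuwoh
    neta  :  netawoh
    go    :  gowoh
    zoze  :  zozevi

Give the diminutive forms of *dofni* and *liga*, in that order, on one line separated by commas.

The alternation tracks the last vowel of the stem — -vi when the last vowel of the stem is a front vowel (*euki*, *zoze*); -woh when the last vowel of the stem is a back vowel (*esu*, *neta*, *go*).
Since the last vowel of *dofni* is /i/ (a front vowel), it takes -vi, giving *dofnivi*.
*liga* — last vowel /a/ (a back vowel) → -woh → *ligawoh*.

dofnivi, ligawoh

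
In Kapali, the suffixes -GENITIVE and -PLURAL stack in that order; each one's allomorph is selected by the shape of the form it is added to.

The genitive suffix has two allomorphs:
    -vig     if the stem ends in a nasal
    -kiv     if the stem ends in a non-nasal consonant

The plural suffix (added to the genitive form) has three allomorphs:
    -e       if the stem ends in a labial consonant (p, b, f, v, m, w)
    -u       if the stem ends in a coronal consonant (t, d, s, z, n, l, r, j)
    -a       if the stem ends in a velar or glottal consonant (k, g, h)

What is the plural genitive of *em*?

emviga

Since the final consonant of *em* is /m/ (a nasal), it takes -vig, giving *emvig*.
Since the final consonant of the genitive form *emvig* is /g/ (velar/glottal), it takes -a, giving *emviga*.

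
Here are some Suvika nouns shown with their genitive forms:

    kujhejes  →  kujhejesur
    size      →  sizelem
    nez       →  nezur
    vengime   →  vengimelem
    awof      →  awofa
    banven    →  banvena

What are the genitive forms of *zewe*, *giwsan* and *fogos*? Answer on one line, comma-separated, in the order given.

zewelem, giwsana, fogosur

The suffix is conditioned by the final sound: -ur when the stem ends in a sibilant (*kujhejes*, *nez*); -a when the stem ends in a non-sibilant consonant (*awof*, *banven*); -lem when the stem ends in a vowel (*size*, *vengime*).
The final sound of *zewe* is /e/, which is a vowel, so the suffix is -lem, giving *zewelem*.
*giwsan* — final sound /n/ (a non-sibilant consonant) → -a → *giwsana*.
*fogos*: final sound = /s/, a sibilant → -ur → *fogosur*.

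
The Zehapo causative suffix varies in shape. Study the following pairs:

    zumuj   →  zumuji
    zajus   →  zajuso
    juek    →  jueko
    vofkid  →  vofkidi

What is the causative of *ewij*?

The suffix is conditioned by the final consonant: -o when the stem ends in a voiceless consonant (*zajus*, *juek*); -i when the stem ends in a voiced consonant (*zumuj*, *vofkid*).
Since the final consonant of *ewij* is /j/ (voiced), it takes -i, giving *ewiji*.

ewiji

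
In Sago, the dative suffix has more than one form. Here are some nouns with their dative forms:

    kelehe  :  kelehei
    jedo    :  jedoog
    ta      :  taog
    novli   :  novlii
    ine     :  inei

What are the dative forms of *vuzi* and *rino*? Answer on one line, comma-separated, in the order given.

The pattern is front/back vowel harmony: -i when the last vowel of the stem is a front vowel (*kelehe*, *novli*, *ine*); -og when the last vowel of the stem is a back vowel (*jedo*, *ta*).
*vuzi* — last vowel /i/ (a front vowel) → -i → *vuzii*.
*rino* — last vowel /o/ (a back vowel) → -og → *rinoog*.

vuzii, rinoog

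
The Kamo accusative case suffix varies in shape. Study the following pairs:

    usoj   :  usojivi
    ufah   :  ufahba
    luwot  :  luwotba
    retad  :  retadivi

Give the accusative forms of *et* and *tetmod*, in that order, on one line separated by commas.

etba, tetmodivi

The suffix is conditioned by the final consonant: -ba when the stem ends in a voiceless consonant (*ufah*, *luwot*); -ivi when the stem ends in a voiced consonant (*usoj*, *retad*).
Since the final consonant of *et* is /t/ (voiceless), it takes -ba, giving *etba*.
Since the final consonant of *tetmod* is /d/ (voiced), it takes -ivi, giving *tetmodivi*.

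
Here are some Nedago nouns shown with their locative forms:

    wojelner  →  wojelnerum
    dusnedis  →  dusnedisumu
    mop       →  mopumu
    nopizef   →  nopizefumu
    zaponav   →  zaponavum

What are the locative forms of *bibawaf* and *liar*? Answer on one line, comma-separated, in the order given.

bibawafumu, liarum

Looking at the final consonant of each stem: -umu when the stem ends in a voiceless consonant (*dusnedis*, *mop*, *nopizef*); -um when the stem ends in a voiced consonant (*wojelner*, *zaponav*).
Since the final consonant of *bibawaf* is /f/ (voiceless), it takes -umu, giving *bibawafumu*.
*liar*: final consonant = /r/, voiced → -um → *liarum*.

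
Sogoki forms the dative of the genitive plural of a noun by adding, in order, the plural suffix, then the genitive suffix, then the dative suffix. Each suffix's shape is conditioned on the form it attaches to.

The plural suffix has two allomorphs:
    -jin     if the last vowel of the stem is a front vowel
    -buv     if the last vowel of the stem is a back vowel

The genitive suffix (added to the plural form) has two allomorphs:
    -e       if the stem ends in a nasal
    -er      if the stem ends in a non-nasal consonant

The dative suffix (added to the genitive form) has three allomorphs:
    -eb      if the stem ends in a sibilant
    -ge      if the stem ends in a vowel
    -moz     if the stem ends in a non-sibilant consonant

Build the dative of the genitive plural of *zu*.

The last vowel of *zu* is /u/, which is a back vowel, so the plural suffix is -buv, giving *zubuv*.
Since the final consonant of the plural form *zubuv* is /v/ (non-nasal), it takes -er, giving *zubuver*.
The genitive form *zubuver*: final sound = /r/, a non-sibilant consonant → -moz → *zubuvermoz*.

zubuvermoz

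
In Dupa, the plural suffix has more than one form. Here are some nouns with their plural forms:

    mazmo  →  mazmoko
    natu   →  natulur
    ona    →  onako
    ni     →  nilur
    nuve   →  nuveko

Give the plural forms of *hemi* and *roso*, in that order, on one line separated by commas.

hemilur, rosoko

The pattern is height harmony: -lur when the last vowel of the stem is a high vowel (*natu*, *ni*); -ko when the last vowel of the stem is a non-high vowel (*mazmo*, *ona*, *nuve*).
*hemi* — last vowel /i/ (a high vowel) → -lur → *hemilur*.
Since the last vowel of *roso* is /o/ (a non-high vowel), it takes -ko, giving *rosoko*.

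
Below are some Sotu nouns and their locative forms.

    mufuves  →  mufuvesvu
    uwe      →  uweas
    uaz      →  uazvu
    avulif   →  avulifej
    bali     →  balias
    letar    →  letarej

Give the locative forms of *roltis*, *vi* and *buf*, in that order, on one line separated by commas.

roltisvu, vias, bufej

The pattern is sibilance of the final sound: -vu when the stem ends in a sibilant (*mufuves*, *uaz*); -ej when the stem ends in a non-sibilant consonant (*avulif*, *letar*); -as when the stem ends in a vowel (*uwe*, *bali*).
*roltis* — final sound /s/ (a sibilant) → -vu → *roltisvu*.
Since the final sound of *vi* is /i/ (a vowel), it takes -as, giving *vias*.
*buf* — final sound /f/ (a non-sibilant consonant) → -ej → *bufej*.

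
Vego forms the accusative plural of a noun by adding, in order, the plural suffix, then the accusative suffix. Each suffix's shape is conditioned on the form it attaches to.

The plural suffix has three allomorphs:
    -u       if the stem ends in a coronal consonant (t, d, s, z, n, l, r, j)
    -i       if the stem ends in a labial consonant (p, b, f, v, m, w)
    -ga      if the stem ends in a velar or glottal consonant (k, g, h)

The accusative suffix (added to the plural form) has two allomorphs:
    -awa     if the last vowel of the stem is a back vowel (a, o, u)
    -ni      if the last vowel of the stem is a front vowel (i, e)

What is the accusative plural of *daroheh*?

*daroheh* — final consonant /h/ (velar/glottal) → -ga → *darohehga*.
The last vowel of the plural form *darohehga* is /a/, which is a back vowel, so the accusative suffix is -awa, giving *darohehgaawa*.

darohehgaawa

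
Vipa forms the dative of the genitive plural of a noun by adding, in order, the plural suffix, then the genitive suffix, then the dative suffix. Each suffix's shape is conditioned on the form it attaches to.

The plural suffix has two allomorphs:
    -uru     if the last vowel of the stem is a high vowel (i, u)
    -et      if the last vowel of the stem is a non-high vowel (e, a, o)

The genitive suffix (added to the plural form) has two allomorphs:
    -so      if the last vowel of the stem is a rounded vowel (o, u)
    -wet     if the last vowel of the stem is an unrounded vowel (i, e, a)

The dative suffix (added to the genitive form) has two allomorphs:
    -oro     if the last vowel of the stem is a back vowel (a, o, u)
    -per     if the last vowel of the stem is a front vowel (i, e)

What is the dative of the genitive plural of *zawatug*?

The last vowel of *zawatug* is /u/, which is a high vowel, so the plural suffix is -uru, giving *zawatuguru*.
The plural form *zawatuguru* — last vowel /u/ (a rounded vowel) → -so → *zawatuguruso*.
The genitive form *zawatuguruso* — last vowel /o/ (a back vowel) → -oro → *zawatugurusooro*.

zawatugurusooro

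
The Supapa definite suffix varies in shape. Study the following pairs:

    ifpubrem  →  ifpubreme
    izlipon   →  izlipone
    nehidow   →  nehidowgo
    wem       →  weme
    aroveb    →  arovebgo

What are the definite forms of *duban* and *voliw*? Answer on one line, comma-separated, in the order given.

dubane, voliwgo

The suffix is conditioned by the final consonant: -e when the stem ends in a nasal (*ifpubrem*, *izlipon*, *wem*); -go when the stem ends in a non-nasal consonant (*nehidow*, *aroveb*).
*duban*: final consonant = /n/, a nasal → -e → *dubane*.
*voliw*: final consonant = /w/, non-nasal → -go → *voliwgo*.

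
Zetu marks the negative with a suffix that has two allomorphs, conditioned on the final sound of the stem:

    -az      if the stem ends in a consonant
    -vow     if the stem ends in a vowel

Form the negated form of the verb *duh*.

duhaz

*duh* — final sound /h/ (a consonant) → -az → *duhaz*.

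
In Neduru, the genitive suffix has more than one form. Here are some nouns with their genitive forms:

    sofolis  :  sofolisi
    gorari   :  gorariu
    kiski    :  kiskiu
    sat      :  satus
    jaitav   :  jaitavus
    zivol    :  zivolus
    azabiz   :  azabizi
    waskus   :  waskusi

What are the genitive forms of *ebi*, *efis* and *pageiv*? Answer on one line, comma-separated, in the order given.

ebiu, efisi, pageivus

The alternation tracks the final sound of the stem — -i when the stem ends in a sibilant (*sofolis*, *azabiz*, *waskus*); -us when the stem ends in a non-sibilant consonant (*sat*, *jaitav*, *zivol*); -u when the stem ends in a vowel (*gorari*, *kiski*).
*ebi*: final sound = /i/, a vowel → -u → *ebiu*.
*efis*: final sound = /s/, a sibilant → -i → *efisi*.
*pageiv*: final sound = /v/, a non-sibilant consonant → -us → *pageivus*.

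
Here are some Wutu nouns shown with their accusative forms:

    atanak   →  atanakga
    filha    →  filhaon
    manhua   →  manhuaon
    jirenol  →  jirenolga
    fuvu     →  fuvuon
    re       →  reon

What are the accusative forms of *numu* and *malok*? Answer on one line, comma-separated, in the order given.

numuon, malokga

The suffix is conditioned by the final sound: -ga when the stem ends in a consonant (*atanak*, *jirenol*); -on when the stem ends in a vowel (*filha*, *manhua*, *fuvu*, *re*).
*numu* — final sound /u/ (a vowel) → -on → *numuon*.
Since the final sound of *malok* is /k/ (a consonant), it takes -ga, giving *malokga*.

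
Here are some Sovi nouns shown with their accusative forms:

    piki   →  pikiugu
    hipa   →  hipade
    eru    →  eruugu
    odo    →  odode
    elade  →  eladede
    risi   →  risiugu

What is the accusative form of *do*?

Looking at the last vowel of each stem: -ugu when the last vowel of the stem is a high vowel (*piki*, *eru*, *risi*); -de when the last vowel of the stem is a non-high vowel (*hipa*, *odo*, *elade*).
Since the last vowel of *do* is /o/ (a non-high vowel), it takes -de, giving *dode*.

dode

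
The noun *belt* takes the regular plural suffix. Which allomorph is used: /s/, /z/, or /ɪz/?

/s/

The stem *belt* ends in a voiceless non-sibilant consonant.
The plural suffix surfaces as /ɪz/ after sibilants, /s/ after other voiceless consonants, and /z/ after other voiced sounds.
So the plural -s on *belt* is pronounced /s/.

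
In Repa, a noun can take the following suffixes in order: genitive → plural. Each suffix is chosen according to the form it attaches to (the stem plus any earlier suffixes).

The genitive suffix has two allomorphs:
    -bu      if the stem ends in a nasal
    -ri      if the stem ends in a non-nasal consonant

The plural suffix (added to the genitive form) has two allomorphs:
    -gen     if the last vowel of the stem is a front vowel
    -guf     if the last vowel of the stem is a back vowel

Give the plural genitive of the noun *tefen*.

Since the final consonant of *tefen* is /n/ (a nasal), it takes -bu, giving *tefenbu*.
The last vowel of the genitive form *tefenbu* is /u/, which is a back vowel, so the plural suffix is -guf, giving *tefenbuguf*.

tefenbuguf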